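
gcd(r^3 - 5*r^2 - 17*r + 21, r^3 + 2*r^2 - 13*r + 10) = r - 1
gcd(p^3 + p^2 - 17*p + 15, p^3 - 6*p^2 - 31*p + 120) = p^2 + 2*p - 15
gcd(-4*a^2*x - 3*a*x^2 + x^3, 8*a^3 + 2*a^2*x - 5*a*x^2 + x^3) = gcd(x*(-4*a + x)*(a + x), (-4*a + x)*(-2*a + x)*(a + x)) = -4*a^2 - 3*a*x + x^2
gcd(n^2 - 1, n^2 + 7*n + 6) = n + 1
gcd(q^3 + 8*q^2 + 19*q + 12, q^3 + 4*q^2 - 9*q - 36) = q^2 + 7*q + 12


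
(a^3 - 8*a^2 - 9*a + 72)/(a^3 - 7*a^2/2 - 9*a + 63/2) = 2*(a - 8)/(2*a - 7)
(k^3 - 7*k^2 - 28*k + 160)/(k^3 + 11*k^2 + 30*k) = (k^2 - 12*k + 32)/(k*(k + 6))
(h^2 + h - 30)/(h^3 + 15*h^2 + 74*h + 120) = (h - 5)/(h^2 + 9*h + 20)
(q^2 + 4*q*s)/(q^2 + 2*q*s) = (q + 4*s)/(q + 2*s)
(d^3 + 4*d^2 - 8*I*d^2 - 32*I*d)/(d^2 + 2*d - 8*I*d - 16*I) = d*(d + 4)/(d + 2)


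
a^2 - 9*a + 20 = (a - 5)*(a - 4)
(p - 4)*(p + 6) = p^2 + 2*p - 24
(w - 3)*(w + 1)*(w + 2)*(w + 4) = w^4 + 4*w^3 - 7*w^2 - 34*w - 24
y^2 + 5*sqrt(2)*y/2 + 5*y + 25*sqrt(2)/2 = (y + 5)*(y + 5*sqrt(2)/2)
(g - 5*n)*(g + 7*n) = g^2 + 2*g*n - 35*n^2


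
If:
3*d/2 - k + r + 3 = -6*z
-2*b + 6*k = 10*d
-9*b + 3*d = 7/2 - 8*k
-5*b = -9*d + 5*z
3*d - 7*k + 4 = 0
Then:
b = 35/93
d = 67/186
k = 45/62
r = -2757/620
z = 253/930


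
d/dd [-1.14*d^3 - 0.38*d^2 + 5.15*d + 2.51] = -3.42*d^2 - 0.76*d + 5.15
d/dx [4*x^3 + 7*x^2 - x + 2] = 12*x^2 + 14*x - 1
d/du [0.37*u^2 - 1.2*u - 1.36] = 0.74*u - 1.2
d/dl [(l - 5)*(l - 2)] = 2*l - 7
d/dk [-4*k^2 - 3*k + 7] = -8*k - 3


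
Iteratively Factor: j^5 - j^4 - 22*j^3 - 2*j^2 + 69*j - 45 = (j - 5)*(j^4 + 4*j^3 - 2*j^2 - 12*j + 9) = (j - 5)*(j - 1)*(j^3 + 5*j^2 + 3*j - 9) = (j - 5)*(j - 1)*(j + 3)*(j^2 + 2*j - 3) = (j - 5)*(j - 1)^2*(j + 3)*(j + 3)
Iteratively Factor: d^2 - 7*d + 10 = (d - 5)*(d - 2)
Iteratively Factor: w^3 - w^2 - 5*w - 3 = (w - 3)*(w^2 + 2*w + 1) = (w - 3)*(w + 1)*(w + 1)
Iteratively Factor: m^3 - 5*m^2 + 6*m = (m)*(m^2 - 5*m + 6) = m*(m - 3)*(m - 2)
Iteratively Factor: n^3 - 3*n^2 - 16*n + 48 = (n - 3)*(n^2 - 16) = (n - 4)*(n - 3)*(n + 4)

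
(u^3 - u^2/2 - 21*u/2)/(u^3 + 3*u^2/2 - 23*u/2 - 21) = u/(u + 2)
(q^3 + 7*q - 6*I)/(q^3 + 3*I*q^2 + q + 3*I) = (q - 2*I)/(q + I)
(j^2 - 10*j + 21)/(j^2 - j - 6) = (j - 7)/(j + 2)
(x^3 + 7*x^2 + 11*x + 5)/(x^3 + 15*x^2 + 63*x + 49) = (x^2 + 6*x + 5)/(x^2 + 14*x + 49)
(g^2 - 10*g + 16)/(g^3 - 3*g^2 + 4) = (g - 8)/(g^2 - g - 2)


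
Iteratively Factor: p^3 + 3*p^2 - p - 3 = (p + 3)*(p^2 - 1) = (p + 1)*(p + 3)*(p - 1)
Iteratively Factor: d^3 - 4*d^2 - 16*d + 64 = (d - 4)*(d^2 - 16) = (d - 4)*(d + 4)*(d - 4)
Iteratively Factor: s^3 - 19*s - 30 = (s - 5)*(s^2 + 5*s + 6) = (s - 5)*(s + 2)*(s + 3)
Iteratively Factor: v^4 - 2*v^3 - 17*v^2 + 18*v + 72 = (v - 3)*(v^3 + v^2 - 14*v - 24) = (v - 3)*(v + 3)*(v^2 - 2*v - 8) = (v - 3)*(v + 2)*(v + 3)*(v - 4)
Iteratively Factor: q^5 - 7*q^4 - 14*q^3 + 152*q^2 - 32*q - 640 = (q + 4)*(q^4 - 11*q^3 + 30*q^2 + 32*q - 160) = (q - 5)*(q + 4)*(q^3 - 6*q^2 + 32) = (q - 5)*(q + 2)*(q + 4)*(q^2 - 8*q + 16) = (q - 5)*(q - 4)*(q + 2)*(q + 4)*(q - 4)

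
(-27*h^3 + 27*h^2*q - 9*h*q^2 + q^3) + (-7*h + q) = -27*h^3 + 27*h^2*q - 9*h*q^2 - 7*h + q^3 + q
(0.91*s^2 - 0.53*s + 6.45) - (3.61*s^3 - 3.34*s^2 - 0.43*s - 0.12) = -3.61*s^3 + 4.25*s^2 - 0.1*s + 6.57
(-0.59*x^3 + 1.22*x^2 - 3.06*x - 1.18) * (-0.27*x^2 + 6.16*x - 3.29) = 0.1593*x^5 - 3.9638*x^4 + 10.2825*x^3 - 22.5448*x^2 + 2.7986*x + 3.8822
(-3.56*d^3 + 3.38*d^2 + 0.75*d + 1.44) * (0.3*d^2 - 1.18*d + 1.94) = -1.068*d^5 + 5.2148*d^4 - 10.6698*d^3 + 6.1042*d^2 - 0.2442*d + 2.7936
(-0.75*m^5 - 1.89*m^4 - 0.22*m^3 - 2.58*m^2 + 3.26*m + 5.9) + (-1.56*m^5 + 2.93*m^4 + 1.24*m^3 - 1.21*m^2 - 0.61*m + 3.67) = -2.31*m^5 + 1.04*m^4 + 1.02*m^3 - 3.79*m^2 + 2.65*m + 9.57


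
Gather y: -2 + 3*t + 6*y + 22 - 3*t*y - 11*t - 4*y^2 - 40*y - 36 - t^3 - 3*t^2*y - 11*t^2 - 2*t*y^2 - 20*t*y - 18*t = -t^3 - 11*t^2 - 26*t + y^2*(-2*t - 4) + y*(-3*t^2 - 23*t - 34) - 16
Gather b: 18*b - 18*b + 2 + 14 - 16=0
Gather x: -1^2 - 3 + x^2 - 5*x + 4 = x^2 - 5*x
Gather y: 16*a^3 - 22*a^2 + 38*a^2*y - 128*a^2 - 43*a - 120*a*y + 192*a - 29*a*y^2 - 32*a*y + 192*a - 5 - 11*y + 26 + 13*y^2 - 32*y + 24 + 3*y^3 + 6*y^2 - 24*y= 16*a^3 - 150*a^2 + 341*a + 3*y^3 + y^2*(19 - 29*a) + y*(38*a^2 - 152*a - 67) + 45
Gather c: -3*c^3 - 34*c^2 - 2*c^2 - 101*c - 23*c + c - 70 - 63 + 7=-3*c^3 - 36*c^2 - 123*c - 126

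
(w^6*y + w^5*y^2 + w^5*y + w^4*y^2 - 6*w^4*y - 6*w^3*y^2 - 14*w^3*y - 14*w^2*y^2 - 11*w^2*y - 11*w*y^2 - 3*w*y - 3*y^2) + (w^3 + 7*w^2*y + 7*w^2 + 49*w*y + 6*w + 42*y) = w^6*y + w^5*y^2 + w^5*y + w^4*y^2 - 6*w^4*y - 6*w^3*y^2 - 14*w^3*y + w^3 - 14*w^2*y^2 - 4*w^2*y + 7*w^2 - 11*w*y^2 + 46*w*y + 6*w - 3*y^2 + 42*y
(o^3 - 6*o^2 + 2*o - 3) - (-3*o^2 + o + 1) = o^3 - 3*o^2 + o - 4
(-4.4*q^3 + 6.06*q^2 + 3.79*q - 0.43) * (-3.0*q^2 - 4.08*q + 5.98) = 13.2*q^5 - 0.227999999999998*q^4 - 62.4068*q^3 + 22.0656*q^2 + 24.4186*q - 2.5714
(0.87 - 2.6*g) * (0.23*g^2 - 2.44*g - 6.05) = -0.598*g^3 + 6.5441*g^2 + 13.6072*g - 5.2635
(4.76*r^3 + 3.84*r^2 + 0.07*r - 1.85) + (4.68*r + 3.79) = 4.76*r^3 + 3.84*r^2 + 4.75*r + 1.94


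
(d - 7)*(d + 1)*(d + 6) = d^3 - 43*d - 42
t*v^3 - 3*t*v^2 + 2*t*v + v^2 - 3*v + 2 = (v - 2)*(v - 1)*(t*v + 1)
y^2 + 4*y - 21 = (y - 3)*(y + 7)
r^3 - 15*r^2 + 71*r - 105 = (r - 7)*(r - 5)*(r - 3)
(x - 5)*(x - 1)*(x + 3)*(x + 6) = x^4 + 3*x^3 - 31*x^2 - 63*x + 90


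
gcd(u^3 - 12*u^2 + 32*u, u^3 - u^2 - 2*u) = u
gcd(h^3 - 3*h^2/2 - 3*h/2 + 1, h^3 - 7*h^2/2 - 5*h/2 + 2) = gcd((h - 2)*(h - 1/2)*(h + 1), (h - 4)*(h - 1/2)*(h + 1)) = h^2 + h/2 - 1/2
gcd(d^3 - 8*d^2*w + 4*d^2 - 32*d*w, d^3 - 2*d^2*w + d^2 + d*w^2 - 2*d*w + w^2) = 1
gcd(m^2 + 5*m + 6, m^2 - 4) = m + 2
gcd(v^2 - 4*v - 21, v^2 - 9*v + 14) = v - 7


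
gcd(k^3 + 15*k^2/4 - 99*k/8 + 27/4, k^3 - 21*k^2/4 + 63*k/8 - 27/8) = k^2 - 9*k/4 + 9/8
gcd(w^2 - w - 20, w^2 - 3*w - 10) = w - 5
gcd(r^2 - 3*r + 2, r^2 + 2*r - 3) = r - 1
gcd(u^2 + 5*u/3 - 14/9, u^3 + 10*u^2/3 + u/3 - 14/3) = u + 7/3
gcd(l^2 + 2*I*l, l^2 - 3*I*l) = l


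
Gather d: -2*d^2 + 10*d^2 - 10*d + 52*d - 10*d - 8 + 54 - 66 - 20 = 8*d^2 + 32*d - 40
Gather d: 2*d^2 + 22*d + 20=2*d^2 + 22*d + 20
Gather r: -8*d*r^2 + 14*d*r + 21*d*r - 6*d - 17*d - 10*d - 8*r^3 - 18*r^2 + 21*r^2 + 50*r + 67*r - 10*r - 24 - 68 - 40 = -33*d - 8*r^3 + r^2*(3 - 8*d) + r*(35*d + 107) - 132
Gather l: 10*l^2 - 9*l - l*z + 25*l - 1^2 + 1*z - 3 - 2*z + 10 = 10*l^2 + l*(16 - z) - z + 6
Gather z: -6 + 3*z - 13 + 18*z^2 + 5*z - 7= 18*z^2 + 8*z - 26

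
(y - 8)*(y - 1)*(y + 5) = y^3 - 4*y^2 - 37*y + 40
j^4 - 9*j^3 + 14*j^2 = j^2*(j - 7)*(j - 2)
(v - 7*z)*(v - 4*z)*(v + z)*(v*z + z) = v^4*z - 10*v^3*z^2 + v^3*z + 17*v^2*z^3 - 10*v^2*z^2 + 28*v*z^4 + 17*v*z^3 + 28*z^4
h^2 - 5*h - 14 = (h - 7)*(h + 2)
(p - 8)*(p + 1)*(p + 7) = p^3 - 57*p - 56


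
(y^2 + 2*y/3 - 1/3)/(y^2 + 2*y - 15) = (3*y^2 + 2*y - 1)/(3*(y^2 + 2*y - 15))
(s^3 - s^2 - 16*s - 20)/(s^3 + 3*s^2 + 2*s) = (s^2 - 3*s - 10)/(s*(s + 1))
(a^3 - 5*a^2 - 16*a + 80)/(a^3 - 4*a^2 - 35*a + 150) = (a^2 - 16)/(a^2 + a - 30)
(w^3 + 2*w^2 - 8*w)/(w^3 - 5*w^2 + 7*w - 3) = w*(w^2 + 2*w - 8)/(w^3 - 5*w^2 + 7*w - 3)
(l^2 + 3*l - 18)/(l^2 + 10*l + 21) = (l^2 + 3*l - 18)/(l^2 + 10*l + 21)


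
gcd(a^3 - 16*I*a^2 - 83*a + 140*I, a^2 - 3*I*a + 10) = a - 5*I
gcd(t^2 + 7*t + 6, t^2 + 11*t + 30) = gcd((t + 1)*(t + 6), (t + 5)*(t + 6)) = t + 6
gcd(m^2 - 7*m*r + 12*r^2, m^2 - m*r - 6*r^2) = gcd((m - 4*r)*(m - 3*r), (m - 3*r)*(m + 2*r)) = -m + 3*r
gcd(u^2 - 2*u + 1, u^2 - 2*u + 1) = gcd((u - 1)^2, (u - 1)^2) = u^2 - 2*u + 1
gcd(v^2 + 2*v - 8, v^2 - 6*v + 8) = v - 2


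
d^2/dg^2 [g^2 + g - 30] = 2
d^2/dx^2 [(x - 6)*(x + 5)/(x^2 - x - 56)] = 156*(x^2 - x + 19)/(x^6 - 3*x^5 - 165*x^4 + 335*x^3 + 9240*x^2 - 9408*x - 175616)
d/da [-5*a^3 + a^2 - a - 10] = -15*a^2 + 2*a - 1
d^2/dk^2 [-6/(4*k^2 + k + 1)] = 12*(16*k^2 + 4*k - (8*k + 1)^2 + 4)/(4*k^2 + k + 1)^3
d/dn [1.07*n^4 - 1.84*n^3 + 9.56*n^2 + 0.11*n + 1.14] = 4.28*n^3 - 5.52*n^2 + 19.12*n + 0.11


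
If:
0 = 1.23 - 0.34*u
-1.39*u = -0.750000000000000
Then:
No Solution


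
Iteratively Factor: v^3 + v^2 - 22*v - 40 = (v + 2)*(v^2 - v - 20) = (v - 5)*(v + 2)*(v + 4)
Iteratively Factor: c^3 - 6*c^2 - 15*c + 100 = (c - 5)*(c^2 - c - 20) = (c - 5)*(c + 4)*(c - 5)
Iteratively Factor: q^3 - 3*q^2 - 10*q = (q + 2)*(q^2 - 5*q) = (q - 5)*(q + 2)*(q)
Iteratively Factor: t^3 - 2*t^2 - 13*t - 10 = (t + 2)*(t^2 - 4*t - 5) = (t - 5)*(t + 2)*(t + 1)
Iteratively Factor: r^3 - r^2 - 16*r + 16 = (r - 4)*(r^2 + 3*r - 4) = (r - 4)*(r - 1)*(r + 4)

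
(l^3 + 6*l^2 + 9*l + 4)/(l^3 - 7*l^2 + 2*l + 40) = (l^3 + 6*l^2 + 9*l + 4)/(l^3 - 7*l^2 + 2*l + 40)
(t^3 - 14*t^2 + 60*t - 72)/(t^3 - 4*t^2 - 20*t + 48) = (t - 6)/(t + 4)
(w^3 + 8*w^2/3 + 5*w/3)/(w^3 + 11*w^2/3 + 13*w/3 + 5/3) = w/(w + 1)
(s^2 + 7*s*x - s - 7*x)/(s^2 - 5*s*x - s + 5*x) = (-s - 7*x)/(-s + 5*x)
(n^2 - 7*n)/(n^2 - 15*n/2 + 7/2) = 2*n/(2*n - 1)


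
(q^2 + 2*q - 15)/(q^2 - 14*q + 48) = (q^2 + 2*q - 15)/(q^2 - 14*q + 48)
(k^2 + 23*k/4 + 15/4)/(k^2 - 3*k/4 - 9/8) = 2*(k + 5)/(2*k - 3)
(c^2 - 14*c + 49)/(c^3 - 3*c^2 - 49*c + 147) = (c - 7)/(c^2 + 4*c - 21)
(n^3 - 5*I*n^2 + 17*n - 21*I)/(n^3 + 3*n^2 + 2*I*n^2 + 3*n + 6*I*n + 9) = (n - 7*I)/(n + 3)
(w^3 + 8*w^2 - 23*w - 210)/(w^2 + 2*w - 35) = w + 6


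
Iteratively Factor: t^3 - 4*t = (t)*(t^2 - 4) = t*(t + 2)*(t - 2)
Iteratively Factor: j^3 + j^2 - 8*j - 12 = (j + 2)*(j^2 - j - 6) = (j - 3)*(j + 2)*(j + 2)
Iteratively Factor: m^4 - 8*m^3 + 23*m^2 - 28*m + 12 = (m - 3)*(m^3 - 5*m^2 + 8*m - 4) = (m - 3)*(m - 2)*(m^2 - 3*m + 2) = (m - 3)*(m - 2)*(m - 1)*(m - 2)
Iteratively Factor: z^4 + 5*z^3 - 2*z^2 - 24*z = (z + 3)*(z^3 + 2*z^2 - 8*z) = z*(z + 3)*(z^2 + 2*z - 8) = z*(z + 3)*(z + 4)*(z - 2)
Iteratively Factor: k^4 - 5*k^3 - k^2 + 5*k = (k - 5)*(k^3 - k) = (k - 5)*(k + 1)*(k^2 - k) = (k - 5)*(k - 1)*(k + 1)*(k)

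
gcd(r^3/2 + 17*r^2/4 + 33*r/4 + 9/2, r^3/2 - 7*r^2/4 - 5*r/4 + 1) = r + 1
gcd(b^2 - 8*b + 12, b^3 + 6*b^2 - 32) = b - 2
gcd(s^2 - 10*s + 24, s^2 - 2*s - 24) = s - 6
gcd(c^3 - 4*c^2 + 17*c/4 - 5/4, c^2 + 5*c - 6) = c - 1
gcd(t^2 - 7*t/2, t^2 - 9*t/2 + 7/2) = t - 7/2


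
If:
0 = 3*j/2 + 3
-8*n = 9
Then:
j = -2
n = -9/8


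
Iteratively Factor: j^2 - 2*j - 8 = (j - 4)*(j + 2)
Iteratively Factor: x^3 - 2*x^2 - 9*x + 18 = (x - 2)*(x^2 - 9) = (x - 2)*(x + 3)*(x - 3)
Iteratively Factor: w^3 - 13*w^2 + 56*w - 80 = (w - 4)*(w^2 - 9*w + 20) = (w - 5)*(w - 4)*(w - 4)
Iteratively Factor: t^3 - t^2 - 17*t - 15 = (t + 3)*(t^2 - 4*t - 5) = (t - 5)*(t + 3)*(t + 1)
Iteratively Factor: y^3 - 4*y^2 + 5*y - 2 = (y - 1)*(y^2 - 3*y + 2) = (y - 2)*(y - 1)*(y - 1)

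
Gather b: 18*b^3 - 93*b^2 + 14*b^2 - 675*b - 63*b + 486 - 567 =18*b^3 - 79*b^2 - 738*b - 81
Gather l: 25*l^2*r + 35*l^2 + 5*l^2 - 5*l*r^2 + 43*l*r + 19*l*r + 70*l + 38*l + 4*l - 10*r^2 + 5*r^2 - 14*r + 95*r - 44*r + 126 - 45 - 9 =l^2*(25*r + 40) + l*(-5*r^2 + 62*r + 112) - 5*r^2 + 37*r + 72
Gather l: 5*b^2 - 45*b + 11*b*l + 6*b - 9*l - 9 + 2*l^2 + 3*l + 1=5*b^2 - 39*b + 2*l^2 + l*(11*b - 6) - 8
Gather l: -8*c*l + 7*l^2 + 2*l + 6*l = 7*l^2 + l*(8 - 8*c)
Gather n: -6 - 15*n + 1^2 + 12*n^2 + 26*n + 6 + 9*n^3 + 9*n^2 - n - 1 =9*n^3 + 21*n^2 + 10*n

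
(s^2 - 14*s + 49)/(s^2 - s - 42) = (s - 7)/(s + 6)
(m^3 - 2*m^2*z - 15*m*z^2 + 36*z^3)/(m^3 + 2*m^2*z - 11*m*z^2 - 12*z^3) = (m - 3*z)/(m + z)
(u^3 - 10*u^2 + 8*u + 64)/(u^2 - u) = (u^3 - 10*u^2 + 8*u + 64)/(u*(u - 1))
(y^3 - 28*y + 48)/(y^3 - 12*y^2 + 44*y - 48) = (y + 6)/(y - 6)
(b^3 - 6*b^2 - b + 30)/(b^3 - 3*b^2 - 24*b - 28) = (b^2 - 8*b + 15)/(b^2 - 5*b - 14)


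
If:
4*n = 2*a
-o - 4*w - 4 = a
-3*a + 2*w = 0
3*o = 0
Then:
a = -4/7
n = -2/7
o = 0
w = -6/7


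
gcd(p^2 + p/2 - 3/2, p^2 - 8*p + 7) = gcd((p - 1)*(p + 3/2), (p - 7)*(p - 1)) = p - 1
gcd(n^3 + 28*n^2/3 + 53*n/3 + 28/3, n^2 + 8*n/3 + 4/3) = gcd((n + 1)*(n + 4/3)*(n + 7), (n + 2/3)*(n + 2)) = 1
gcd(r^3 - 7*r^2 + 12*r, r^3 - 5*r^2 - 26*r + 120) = r - 4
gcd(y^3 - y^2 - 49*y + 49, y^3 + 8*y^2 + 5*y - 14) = y^2 + 6*y - 7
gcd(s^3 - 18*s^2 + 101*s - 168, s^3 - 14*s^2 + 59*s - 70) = s - 7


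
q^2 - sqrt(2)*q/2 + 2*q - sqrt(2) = (q + 2)*(q - sqrt(2)/2)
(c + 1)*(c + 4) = c^2 + 5*c + 4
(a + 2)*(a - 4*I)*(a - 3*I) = a^3 + 2*a^2 - 7*I*a^2 - 12*a - 14*I*a - 24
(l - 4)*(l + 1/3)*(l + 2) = l^3 - 5*l^2/3 - 26*l/3 - 8/3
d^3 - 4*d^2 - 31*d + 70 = (d - 7)*(d - 2)*(d + 5)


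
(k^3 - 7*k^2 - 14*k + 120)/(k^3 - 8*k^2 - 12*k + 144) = (k - 5)/(k - 6)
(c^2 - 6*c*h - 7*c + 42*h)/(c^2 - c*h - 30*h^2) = (c - 7)/(c + 5*h)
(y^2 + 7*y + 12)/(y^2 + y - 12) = (y + 3)/(y - 3)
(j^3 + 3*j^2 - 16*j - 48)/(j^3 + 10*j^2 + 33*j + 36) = (j - 4)/(j + 3)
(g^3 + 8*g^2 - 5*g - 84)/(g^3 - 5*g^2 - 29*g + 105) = (g^2 + 11*g + 28)/(g^2 - 2*g - 35)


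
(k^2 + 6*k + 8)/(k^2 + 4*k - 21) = (k^2 + 6*k + 8)/(k^2 + 4*k - 21)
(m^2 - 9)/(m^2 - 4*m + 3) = (m + 3)/(m - 1)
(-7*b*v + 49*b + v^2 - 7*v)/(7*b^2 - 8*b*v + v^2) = (v - 7)/(-b + v)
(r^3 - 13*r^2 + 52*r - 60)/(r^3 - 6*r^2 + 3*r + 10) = (r - 6)/(r + 1)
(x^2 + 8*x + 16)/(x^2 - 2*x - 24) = (x + 4)/(x - 6)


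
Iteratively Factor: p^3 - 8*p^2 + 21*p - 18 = (p - 2)*(p^2 - 6*p + 9) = (p - 3)*(p - 2)*(p - 3)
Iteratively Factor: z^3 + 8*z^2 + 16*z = (z)*(z^2 + 8*z + 16) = z*(z + 4)*(z + 4)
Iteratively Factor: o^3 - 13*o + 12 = (o - 3)*(o^2 + 3*o - 4) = (o - 3)*(o - 1)*(o + 4)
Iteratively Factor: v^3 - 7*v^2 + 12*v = (v - 4)*(v^2 - 3*v) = v*(v - 4)*(v - 3)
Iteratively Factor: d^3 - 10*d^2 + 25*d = (d - 5)*(d^2 - 5*d) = (d - 5)^2*(d)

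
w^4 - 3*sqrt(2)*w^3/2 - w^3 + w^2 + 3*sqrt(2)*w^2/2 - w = w*(w - 1)*(w - sqrt(2))*(w - sqrt(2)/2)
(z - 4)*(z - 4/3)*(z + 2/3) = z^3 - 14*z^2/3 + 16*z/9 + 32/9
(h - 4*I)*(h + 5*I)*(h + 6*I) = h^3 + 7*I*h^2 + 14*h + 120*I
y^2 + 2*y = y*(y + 2)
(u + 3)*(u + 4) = u^2 + 7*u + 12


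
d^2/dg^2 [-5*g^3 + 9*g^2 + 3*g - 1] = 18 - 30*g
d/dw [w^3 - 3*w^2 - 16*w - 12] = 3*w^2 - 6*w - 16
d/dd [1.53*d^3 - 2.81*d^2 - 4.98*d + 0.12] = 4.59*d^2 - 5.62*d - 4.98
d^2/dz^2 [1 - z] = 0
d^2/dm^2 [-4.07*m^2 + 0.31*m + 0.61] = -8.14000000000000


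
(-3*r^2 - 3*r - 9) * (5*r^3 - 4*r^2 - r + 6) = -15*r^5 - 3*r^4 - 30*r^3 + 21*r^2 - 9*r - 54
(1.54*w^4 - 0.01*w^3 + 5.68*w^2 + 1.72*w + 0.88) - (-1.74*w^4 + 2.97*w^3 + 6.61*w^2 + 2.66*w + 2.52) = 3.28*w^4 - 2.98*w^3 - 0.930000000000001*w^2 - 0.94*w - 1.64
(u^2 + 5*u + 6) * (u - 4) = u^3 + u^2 - 14*u - 24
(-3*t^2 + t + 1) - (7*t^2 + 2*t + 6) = -10*t^2 - t - 5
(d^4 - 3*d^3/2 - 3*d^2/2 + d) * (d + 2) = d^5 + d^4/2 - 9*d^3/2 - 2*d^2 + 2*d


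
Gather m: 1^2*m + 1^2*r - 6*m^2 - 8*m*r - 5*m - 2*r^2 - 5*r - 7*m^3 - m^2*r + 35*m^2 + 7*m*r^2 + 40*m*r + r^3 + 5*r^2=-7*m^3 + m^2*(29 - r) + m*(7*r^2 + 32*r - 4) + r^3 + 3*r^2 - 4*r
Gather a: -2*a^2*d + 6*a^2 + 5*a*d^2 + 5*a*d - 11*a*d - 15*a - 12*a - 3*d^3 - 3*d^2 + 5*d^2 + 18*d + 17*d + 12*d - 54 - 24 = a^2*(6 - 2*d) + a*(5*d^2 - 6*d - 27) - 3*d^3 + 2*d^2 + 47*d - 78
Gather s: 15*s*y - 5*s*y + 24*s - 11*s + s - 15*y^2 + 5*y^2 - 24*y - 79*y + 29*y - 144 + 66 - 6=s*(10*y + 14) - 10*y^2 - 74*y - 84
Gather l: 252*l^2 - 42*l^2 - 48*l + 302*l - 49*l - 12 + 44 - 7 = 210*l^2 + 205*l + 25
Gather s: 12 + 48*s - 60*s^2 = -60*s^2 + 48*s + 12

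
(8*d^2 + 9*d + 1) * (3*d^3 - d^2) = 24*d^5 + 19*d^4 - 6*d^3 - d^2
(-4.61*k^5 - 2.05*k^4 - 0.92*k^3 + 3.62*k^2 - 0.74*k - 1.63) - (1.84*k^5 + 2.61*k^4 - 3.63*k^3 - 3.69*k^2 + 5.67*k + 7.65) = -6.45*k^5 - 4.66*k^4 + 2.71*k^3 + 7.31*k^2 - 6.41*k - 9.28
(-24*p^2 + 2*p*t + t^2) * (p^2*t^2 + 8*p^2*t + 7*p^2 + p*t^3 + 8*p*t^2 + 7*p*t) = -24*p^4*t^2 - 192*p^4*t - 168*p^4 - 22*p^3*t^3 - 176*p^3*t^2 - 154*p^3*t + 3*p^2*t^4 + 24*p^2*t^3 + 21*p^2*t^2 + p*t^5 + 8*p*t^4 + 7*p*t^3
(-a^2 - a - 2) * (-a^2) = a^4 + a^3 + 2*a^2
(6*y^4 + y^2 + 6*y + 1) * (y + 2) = 6*y^5 + 12*y^4 + y^3 + 8*y^2 + 13*y + 2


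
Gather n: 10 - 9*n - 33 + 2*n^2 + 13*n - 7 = 2*n^2 + 4*n - 30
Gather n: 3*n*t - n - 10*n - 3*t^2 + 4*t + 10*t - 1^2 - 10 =n*(3*t - 11) - 3*t^2 + 14*t - 11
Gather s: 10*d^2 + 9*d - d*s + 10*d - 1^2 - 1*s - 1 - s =10*d^2 + 19*d + s*(-d - 2) - 2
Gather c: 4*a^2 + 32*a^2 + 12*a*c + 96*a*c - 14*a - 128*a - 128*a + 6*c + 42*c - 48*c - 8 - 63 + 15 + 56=36*a^2 + 108*a*c - 270*a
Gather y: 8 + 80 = 88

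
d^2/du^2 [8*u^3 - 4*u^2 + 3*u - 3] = 48*u - 8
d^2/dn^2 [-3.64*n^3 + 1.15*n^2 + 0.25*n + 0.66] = 2.3 - 21.84*n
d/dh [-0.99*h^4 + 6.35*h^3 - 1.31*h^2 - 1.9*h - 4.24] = -3.96*h^3 + 19.05*h^2 - 2.62*h - 1.9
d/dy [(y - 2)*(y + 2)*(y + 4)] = 3*y^2 + 8*y - 4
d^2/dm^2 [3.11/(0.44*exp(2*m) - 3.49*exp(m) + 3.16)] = ((10.8539 - 5.4736*exp(m))*(0.44*exp(2*m) - 3.49*exp(m) + 3.16) + 3.11*(0.88*exp(m) - 3.49)*(1.76*exp(m) - 6.98)*exp(m))*exp(m)/(0.44*exp(2*m) - 3.49*exp(m) + 3.16)^3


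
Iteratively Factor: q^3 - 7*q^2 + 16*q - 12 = (q - 2)*(q^2 - 5*q + 6) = (q - 3)*(q - 2)*(q - 2)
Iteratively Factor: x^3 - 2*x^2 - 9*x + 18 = (x - 2)*(x^2 - 9) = (x - 3)*(x - 2)*(x + 3)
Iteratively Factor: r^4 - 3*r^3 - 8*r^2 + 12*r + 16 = (r + 2)*(r^3 - 5*r^2 + 2*r + 8) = (r + 1)*(r + 2)*(r^2 - 6*r + 8) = (r - 2)*(r + 1)*(r + 2)*(r - 4)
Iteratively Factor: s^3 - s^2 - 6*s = (s + 2)*(s^2 - 3*s) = s*(s + 2)*(s - 3)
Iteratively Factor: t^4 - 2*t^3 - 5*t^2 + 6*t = (t + 2)*(t^3 - 4*t^2 + 3*t) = t*(t + 2)*(t^2 - 4*t + 3) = t*(t - 3)*(t + 2)*(t - 1)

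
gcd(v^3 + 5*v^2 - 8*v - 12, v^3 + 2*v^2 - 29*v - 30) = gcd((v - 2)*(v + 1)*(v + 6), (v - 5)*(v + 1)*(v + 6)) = v^2 + 7*v + 6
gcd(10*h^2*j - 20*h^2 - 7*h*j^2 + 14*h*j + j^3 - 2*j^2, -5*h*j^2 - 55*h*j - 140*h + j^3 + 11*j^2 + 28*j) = 5*h - j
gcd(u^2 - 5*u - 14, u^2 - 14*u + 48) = 1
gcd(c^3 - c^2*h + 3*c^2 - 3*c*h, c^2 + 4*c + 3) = c + 3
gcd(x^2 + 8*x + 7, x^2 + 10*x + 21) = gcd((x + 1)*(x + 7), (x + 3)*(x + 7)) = x + 7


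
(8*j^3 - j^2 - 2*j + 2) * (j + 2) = 8*j^4 + 15*j^3 - 4*j^2 - 2*j + 4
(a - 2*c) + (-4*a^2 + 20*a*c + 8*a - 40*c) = -4*a^2 + 20*a*c + 9*a - 42*c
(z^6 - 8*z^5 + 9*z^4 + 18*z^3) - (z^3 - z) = z^6 - 8*z^5 + 9*z^4 + 17*z^3 + z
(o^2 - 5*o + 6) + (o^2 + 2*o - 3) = 2*o^2 - 3*o + 3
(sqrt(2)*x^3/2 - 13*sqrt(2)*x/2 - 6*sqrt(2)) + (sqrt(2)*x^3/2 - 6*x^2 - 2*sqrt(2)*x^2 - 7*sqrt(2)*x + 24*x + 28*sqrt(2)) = sqrt(2)*x^3 - 6*x^2 - 2*sqrt(2)*x^2 - 27*sqrt(2)*x/2 + 24*x + 22*sqrt(2)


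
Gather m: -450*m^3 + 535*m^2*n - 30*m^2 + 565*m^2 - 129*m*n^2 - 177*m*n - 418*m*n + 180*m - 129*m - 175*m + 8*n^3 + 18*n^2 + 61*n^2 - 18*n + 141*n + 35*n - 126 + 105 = -450*m^3 + m^2*(535*n + 535) + m*(-129*n^2 - 595*n - 124) + 8*n^3 + 79*n^2 + 158*n - 21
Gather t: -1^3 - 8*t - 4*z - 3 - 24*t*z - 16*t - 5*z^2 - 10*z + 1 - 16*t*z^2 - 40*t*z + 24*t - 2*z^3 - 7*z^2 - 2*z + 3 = t*(-16*z^2 - 64*z) - 2*z^3 - 12*z^2 - 16*z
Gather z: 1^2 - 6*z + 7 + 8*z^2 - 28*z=8*z^2 - 34*z + 8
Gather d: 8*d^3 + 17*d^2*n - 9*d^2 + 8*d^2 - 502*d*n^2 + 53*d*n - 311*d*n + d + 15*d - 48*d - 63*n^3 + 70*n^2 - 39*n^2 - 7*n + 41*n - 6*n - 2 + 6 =8*d^3 + d^2*(17*n - 1) + d*(-502*n^2 - 258*n - 32) - 63*n^3 + 31*n^2 + 28*n + 4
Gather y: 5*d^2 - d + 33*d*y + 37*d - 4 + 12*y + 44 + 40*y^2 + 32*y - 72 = 5*d^2 + 36*d + 40*y^2 + y*(33*d + 44) - 32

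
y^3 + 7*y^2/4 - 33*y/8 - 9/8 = (y - 3/2)*(y + 1/4)*(y + 3)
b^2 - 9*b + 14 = (b - 7)*(b - 2)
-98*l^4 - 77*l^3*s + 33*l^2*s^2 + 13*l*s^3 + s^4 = (-2*l + s)*(l + s)*(7*l + s)^2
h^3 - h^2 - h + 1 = (h - 1)^2*(h + 1)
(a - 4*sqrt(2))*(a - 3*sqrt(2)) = a^2 - 7*sqrt(2)*a + 24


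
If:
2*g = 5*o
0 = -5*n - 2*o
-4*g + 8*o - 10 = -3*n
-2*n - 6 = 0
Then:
No Solution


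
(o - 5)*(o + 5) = o^2 - 25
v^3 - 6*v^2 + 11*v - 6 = (v - 3)*(v - 2)*(v - 1)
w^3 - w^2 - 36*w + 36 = (w - 6)*(w - 1)*(w + 6)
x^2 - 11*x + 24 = (x - 8)*(x - 3)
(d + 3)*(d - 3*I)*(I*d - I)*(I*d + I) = -d^4 - 3*d^3 + 3*I*d^3 + d^2 + 9*I*d^2 + 3*d - 3*I*d - 9*I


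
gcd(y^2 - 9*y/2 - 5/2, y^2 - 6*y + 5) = y - 5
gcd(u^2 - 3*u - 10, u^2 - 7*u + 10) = u - 5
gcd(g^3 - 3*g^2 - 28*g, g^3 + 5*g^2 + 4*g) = g^2 + 4*g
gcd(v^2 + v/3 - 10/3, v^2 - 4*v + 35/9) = v - 5/3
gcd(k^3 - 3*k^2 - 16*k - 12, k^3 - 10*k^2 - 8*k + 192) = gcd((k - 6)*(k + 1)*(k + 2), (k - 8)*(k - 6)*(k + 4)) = k - 6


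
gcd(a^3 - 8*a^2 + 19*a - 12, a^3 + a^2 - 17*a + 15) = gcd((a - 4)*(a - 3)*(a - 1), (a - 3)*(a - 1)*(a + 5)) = a^2 - 4*a + 3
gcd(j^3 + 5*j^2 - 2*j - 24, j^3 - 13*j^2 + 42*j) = 1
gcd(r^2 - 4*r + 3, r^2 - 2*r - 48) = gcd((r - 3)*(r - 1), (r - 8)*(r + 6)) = 1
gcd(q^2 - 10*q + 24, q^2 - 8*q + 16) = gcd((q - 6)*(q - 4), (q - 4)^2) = q - 4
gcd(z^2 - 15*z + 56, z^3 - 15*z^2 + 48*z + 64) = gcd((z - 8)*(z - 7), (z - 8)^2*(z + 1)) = z - 8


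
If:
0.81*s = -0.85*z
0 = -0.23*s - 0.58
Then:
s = -2.52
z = 2.40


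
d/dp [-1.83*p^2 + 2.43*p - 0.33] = 2.43 - 3.66*p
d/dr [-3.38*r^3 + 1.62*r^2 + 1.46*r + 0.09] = -10.14*r^2 + 3.24*r + 1.46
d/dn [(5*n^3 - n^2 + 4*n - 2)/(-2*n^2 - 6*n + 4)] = (-5*n^4 - 30*n^3 + 37*n^2 - 8*n + 2)/(2*(n^4 + 6*n^3 + 5*n^2 - 12*n + 4))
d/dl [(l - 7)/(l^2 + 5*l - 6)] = (l^2 + 5*l - (l - 7)*(2*l + 5) - 6)/(l^2 + 5*l - 6)^2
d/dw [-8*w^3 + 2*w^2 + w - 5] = -24*w^2 + 4*w + 1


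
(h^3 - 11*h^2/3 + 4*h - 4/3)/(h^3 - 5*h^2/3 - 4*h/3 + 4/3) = (h - 1)/(h + 1)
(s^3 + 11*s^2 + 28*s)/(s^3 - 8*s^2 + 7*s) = (s^2 + 11*s + 28)/(s^2 - 8*s + 7)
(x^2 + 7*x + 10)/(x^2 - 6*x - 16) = (x + 5)/(x - 8)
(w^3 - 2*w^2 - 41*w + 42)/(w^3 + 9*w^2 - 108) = (w^2 - 8*w + 7)/(w^2 + 3*w - 18)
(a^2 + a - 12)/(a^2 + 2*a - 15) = (a + 4)/(a + 5)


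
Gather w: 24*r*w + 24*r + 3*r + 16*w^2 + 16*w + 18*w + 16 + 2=27*r + 16*w^2 + w*(24*r + 34) + 18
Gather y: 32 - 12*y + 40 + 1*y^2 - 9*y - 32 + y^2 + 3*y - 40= 2*y^2 - 18*y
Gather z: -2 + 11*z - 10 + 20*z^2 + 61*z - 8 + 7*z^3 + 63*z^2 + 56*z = 7*z^3 + 83*z^2 + 128*z - 20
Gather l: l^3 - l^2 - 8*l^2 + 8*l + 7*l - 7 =l^3 - 9*l^2 + 15*l - 7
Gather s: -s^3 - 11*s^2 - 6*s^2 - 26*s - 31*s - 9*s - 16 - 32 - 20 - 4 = -s^3 - 17*s^2 - 66*s - 72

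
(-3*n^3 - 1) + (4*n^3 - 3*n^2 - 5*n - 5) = n^3 - 3*n^2 - 5*n - 6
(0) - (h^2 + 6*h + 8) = -h^2 - 6*h - 8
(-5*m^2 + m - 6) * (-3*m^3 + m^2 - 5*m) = 15*m^5 - 8*m^4 + 44*m^3 - 11*m^2 + 30*m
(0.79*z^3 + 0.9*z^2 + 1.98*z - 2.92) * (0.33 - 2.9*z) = -2.291*z^4 - 2.3493*z^3 - 5.445*z^2 + 9.1214*z - 0.9636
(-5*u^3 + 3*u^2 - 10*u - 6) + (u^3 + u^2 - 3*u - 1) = -4*u^3 + 4*u^2 - 13*u - 7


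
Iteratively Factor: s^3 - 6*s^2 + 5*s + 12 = (s - 4)*(s^2 - 2*s - 3) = (s - 4)*(s - 3)*(s + 1)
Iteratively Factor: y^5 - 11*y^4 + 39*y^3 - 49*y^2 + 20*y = (y - 5)*(y^4 - 6*y^3 + 9*y^2 - 4*y) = (y - 5)*(y - 4)*(y^3 - 2*y^2 + y) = (y - 5)*(y - 4)*(y - 1)*(y^2 - y) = y*(y - 5)*(y - 4)*(y - 1)*(y - 1)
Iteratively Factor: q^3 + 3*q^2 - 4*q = (q + 4)*(q^2 - q) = q*(q + 4)*(q - 1)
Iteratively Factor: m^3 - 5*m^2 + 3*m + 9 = (m - 3)*(m^2 - 2*m - 3) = (m - 3)*(m + 1)*(m - 3)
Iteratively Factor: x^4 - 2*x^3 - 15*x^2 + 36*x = (x + 4)*(x^3 - 6*x^2 + 9*x) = (x - 3)*(x + 4)*(x^2 - 3*x) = x*(x - 3)*(x + 4)*(x - 3)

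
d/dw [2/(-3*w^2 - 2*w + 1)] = 4*(3*w + 1)/(3*w^2 + 2*w - 1)^2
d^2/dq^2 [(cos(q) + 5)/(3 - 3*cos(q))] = 2*(cos(q) + 2)/(cos(q) - 1)^2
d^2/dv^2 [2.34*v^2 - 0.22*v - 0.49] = 4.68000000000000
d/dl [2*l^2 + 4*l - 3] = 4*l + 4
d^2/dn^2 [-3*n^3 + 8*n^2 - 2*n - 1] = 16 - 18*n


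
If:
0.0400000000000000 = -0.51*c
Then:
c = -0.08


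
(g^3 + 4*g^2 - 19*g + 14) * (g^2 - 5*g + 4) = g^5 - g^4 - 35*g^3 + 125*g^2 - 146*g + 56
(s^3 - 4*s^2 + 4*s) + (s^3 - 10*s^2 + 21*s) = 2*s^3 - 14*s^2 + 25*s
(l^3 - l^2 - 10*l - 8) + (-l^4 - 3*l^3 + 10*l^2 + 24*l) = -l^4 - 2*l^3 + 9*l^2 + 14*l - 8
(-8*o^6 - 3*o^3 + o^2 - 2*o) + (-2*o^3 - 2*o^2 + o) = -8*o^6 - 5*o^3 - o^2 - o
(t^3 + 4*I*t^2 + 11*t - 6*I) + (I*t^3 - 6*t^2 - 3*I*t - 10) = t^3 + I*t^3 - 6*t^2 + 4*I*t^2 + 11*t - 3*I*t - 10 - 6*I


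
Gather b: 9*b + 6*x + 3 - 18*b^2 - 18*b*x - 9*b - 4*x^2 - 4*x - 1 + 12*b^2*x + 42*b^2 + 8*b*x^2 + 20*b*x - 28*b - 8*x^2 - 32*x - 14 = b^2*(12*x + 24) + b*(8*x^2 + 2*x - 28) - 12*x^2 - 30*x - 12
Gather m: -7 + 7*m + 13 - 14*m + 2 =8 - 7*m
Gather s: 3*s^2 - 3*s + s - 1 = 3*s^2 - 2*s - 1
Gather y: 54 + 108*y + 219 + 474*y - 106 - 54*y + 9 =528*y + 176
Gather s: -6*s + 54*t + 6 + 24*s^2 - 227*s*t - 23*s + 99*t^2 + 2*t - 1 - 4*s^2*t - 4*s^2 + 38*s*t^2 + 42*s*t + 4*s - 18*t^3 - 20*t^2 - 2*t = s^2*(20 - 4*t) + s*(38*t^2 - 185*t - 25) - 18*t^3 + 79*t^2 + 54*t + 5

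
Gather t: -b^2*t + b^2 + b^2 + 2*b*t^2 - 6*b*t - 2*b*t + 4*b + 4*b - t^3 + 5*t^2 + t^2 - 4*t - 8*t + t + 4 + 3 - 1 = 2*b^2 + 8*b - t^3 + t^2*(2*b + 6) + t*(-b^2 - 8*b - 11) + 6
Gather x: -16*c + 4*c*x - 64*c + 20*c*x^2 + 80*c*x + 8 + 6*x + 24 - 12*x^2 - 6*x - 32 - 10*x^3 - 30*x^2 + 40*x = -80*c - 10*x^3 + x^2*(20*c - 42) + x*(84*c + 40)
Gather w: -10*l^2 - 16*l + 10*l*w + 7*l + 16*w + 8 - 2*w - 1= -10*l^2 - 9*l + w*(10*l + 14) + 7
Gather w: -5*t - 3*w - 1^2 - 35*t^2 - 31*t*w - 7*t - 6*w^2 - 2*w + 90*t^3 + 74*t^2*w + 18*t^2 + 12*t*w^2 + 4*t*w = 90*t^3 - 17*t^2 - 12*t + w^2*(12*t - 6) + w*(74*t^2 - 27*t - 5) - 1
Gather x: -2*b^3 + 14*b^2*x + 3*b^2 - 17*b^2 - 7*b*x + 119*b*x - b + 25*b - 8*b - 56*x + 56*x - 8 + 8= -2*b^3 - 14*b^2 + 16*b + x*(14*b^2 + 112*b)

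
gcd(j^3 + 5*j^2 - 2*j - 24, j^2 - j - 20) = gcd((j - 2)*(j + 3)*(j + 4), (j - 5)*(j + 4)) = j + 4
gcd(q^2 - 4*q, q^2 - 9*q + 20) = q - 4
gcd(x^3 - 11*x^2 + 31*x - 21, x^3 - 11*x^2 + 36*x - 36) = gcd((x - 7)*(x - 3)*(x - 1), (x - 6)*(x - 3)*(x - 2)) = x - 3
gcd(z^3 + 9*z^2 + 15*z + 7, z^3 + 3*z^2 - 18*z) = 1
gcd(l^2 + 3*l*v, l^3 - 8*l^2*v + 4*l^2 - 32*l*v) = l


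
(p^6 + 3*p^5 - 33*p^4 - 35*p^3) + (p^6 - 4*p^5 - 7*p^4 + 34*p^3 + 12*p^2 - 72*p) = 2*p^6 - p^5 - 40*p^4 - p^3 + 12*p^2 - 72*p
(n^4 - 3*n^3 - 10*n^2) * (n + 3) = n^5 - 19*n^3 - 30*n^2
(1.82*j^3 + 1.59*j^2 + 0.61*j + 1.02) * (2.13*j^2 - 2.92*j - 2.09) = 3.8766*j^5 - 1.9277*j^4 - 7.1473*j^3 - 2.9317*j^2 - 4.2533*j - 2.1318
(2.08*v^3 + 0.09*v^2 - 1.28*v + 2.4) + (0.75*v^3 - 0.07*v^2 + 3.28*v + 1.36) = 2.83*v^3 + 0.02*v^2 + 2.0*v + 3.76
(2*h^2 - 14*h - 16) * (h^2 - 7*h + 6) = 2*h^4 - 28*h^3 + 94*h^2 + 28*h - 96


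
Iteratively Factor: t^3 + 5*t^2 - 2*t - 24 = (t + 3)*(t^2 + 2*t - 8) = (t - 2)*(t + 3)*(t + 4)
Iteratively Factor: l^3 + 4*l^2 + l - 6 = (l - 1)*(l^2 + 5*l + 6) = (l - 1)*(l + 2)*(l + 3)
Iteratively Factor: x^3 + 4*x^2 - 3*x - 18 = (x - 2)*(x^2 + 6*x + 9) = (x - 2)*(x + 3)*(x + 3)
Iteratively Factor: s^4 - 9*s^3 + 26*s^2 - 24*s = (s - 4)*(s^3 - 5*s^2 + 6*s) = (s - 4)*(s - 2)*(s^2 - 3*s) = s*(s - 4)*(s - 2)*(s - 3)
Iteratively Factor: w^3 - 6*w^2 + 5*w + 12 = (w - 4)*(w^2 - 2*w - 3) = (w - 4)*(w - 3)*(w + 1)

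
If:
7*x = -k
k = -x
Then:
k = 0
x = 0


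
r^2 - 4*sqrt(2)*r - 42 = (r - 7*sqrt(2))*(r + 3*sqrt(2))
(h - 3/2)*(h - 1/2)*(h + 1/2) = h^3 - 3*h^2/2 - h/4 + 3/8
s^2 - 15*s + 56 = (s - 8)*(s - 7)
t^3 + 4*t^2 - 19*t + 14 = (t - 2)*(t - 1)*(t + 7)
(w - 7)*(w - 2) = w^2 - 9*w + 14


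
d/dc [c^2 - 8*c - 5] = 2*c - 8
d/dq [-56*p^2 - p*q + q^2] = -p + 2*q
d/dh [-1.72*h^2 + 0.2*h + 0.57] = 0.2 - 3.44*h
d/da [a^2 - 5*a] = 2*a - 5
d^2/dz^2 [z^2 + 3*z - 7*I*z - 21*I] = 2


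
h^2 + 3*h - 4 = (h - 1)*(h + 4)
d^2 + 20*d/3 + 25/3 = (d + 5/3)*(d + 5)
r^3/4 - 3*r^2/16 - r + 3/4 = (r/4 + 1/2)*(r - 2)*(r - 3/4)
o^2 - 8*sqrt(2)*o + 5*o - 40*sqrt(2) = (o + 5)*(o - 8*sqrt(2))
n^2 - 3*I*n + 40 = (n - 8*I)*(n + 5*I)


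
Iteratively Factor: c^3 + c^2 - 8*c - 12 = (c + 2)*(c^2 - c - 6) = (c - 3)*(c + 2)*(c + 2)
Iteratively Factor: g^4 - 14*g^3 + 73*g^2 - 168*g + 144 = (g - 3)*(g^3 - 11*g^2 + 40*g - 48) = (g - 4)*(g - 3)*(g^2 - 7*g + 12) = (g - 4)^2*(g - 3)*(g - 3)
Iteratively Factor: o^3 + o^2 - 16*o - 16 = (o + 4)*(o^2 - 3*o - 4) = (o + 1)*(o + 4)*(o - 4)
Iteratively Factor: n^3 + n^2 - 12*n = (n - 3)*(n^2 + 4*n) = (n - 3)*(n + 4)*(n)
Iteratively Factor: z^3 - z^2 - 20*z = (z - 5)*(z^2 + 4*z) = (z - 5)*(z + 4)*(z)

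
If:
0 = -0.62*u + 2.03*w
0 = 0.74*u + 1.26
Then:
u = -1.70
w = -0.52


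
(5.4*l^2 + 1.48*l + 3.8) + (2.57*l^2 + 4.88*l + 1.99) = 7.97*l^2 + 6.36*l + 5.79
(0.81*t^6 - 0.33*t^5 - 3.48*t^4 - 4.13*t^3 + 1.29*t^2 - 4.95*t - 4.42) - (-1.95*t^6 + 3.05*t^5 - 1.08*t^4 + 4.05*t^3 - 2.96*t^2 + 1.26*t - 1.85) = 2.76*t^6 - 3.38*t^5 - 2.4*t^4 - 8.18*t^3 + 4.25*t^2 - 6.21*t - 2.57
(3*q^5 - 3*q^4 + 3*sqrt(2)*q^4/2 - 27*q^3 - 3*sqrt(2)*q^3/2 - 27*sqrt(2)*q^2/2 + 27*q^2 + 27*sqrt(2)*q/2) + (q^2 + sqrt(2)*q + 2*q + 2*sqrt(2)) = 3*q^5 - 3*q^4 + 3*sqrt(2)*q^4/2 - 27*q^3 - 3*sqrt(2)*q^3/2 - 27*sqrt(2)*q^2/2 + 28*q^2 + 2*q + 29*sqrt(2)*q/2 + 2*sqrt(2)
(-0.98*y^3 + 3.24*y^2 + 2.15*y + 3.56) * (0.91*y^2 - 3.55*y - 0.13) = -0.8918*y^5 + 6.4274*y^4 - 9.4181*y^3 - 4.8141*y^2 - 12.9175*y - 0.4628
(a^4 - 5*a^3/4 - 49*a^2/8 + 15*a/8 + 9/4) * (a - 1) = a^5 - 9*a^4/4 - 39*a^3/8 + 8*a^2 + 3*a/8 - 9/4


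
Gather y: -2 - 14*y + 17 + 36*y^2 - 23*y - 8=36*y^2 - 37*y + 7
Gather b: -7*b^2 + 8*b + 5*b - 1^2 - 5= -7*b^2 + 13*b - 6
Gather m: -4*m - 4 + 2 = -4*m - 2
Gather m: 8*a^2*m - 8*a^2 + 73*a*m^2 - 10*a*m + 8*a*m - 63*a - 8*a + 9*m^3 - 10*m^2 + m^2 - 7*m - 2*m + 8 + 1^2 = -8*a^2 - 71*a + 9*m^3 + m^2*(73*a - 9) + m*(8*a^2 - 2*a - 9) + 9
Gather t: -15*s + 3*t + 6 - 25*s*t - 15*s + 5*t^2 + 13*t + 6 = -30*s + 5*t^2 + t*(16 - 25*s) + 12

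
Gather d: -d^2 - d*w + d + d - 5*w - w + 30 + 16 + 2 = -d^2 + d*(2 - w) - 6*w + 48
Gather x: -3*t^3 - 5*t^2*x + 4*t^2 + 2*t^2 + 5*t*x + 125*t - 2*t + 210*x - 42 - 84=-3*t^3 + 6*t^2 + 123*t + x*(-5*t^2 + 5*t + 210) - 126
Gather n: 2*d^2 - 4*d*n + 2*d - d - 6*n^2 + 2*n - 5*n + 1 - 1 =2*d^2 + d - 6*n^2 + n*(-4*d - 3)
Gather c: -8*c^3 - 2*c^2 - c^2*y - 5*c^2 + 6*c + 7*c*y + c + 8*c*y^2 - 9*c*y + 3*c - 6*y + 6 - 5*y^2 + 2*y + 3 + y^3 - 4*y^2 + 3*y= -8*c^3 + c^2*(-y - 7) + c*(8*y^2 - 2*y + 10) + y^3 - 9*y^2 - y + 9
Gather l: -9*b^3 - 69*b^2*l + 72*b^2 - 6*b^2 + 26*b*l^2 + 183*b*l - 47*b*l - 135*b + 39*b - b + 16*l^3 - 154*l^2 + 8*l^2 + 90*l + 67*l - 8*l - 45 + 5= -9*b^3 + 66*b^2 - 97*b + 16*l^3 + l^2*(26*b - 146) + l*(-69*b^2 + 136*b + 149) - 40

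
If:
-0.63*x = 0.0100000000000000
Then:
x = -0.02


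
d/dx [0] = 0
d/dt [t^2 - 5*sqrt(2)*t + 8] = 2*t - 5*sqrt(2)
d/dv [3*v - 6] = 3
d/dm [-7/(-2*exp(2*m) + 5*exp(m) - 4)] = (35 - 28*exp(m))*exp(m)/(2*exp(2*m) - 5*exp(m) + 4)^2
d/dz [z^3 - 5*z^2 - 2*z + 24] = 3*z^2 - 10*z - 2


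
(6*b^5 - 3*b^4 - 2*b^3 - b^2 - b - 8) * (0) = 0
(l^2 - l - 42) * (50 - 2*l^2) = -2*l^4 + 2*l^3 + 134*l^2 - 50*l - 2100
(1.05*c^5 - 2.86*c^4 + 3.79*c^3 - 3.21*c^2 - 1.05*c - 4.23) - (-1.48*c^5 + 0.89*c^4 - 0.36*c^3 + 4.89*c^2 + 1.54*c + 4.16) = 2.53*c^5 - 3.75*c^4 + 4.15*c^3 - 8.1*c^2 - 2.59*c - 8.39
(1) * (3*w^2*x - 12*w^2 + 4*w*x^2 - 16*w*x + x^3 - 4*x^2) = 3*w^2*x - 12*w^2 + 4*w*x^2 - 16*w*x + x^3 - 4*x^2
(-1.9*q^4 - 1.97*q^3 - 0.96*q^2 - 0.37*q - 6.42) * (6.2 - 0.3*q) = 0.57*q^5 - 11.189*q^4 - 11.926*q^3 - 5.841*q^2 - 0.368*q - 39.804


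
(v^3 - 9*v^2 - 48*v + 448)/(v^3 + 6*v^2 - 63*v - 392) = (v - 8)/(v + 7)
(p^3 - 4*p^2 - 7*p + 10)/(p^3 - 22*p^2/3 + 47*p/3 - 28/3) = 3*(p^2 - 3*p - 10)/(3*p^2 - 19*p + 28)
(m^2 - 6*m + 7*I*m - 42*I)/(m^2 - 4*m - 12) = (m + 7*I)/(m + 2)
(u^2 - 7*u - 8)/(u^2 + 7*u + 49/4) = 4*(u^2 - 7*u - 8)/(4*u^2 + 28*u + 49)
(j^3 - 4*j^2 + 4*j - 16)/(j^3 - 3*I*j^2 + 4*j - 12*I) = (j - 4)/(j - 3*I)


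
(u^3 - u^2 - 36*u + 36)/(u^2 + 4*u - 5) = (u^2 - 36)/(u + 5)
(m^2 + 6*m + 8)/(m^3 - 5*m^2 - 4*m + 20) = (m + 4)/(m^2 - 7*m + 10)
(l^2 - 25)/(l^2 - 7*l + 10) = (l + 5)/(l - 2)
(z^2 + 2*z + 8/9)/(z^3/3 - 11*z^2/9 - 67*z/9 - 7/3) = (9*z^2 + 18*z + 8)/(3*z^3 - 11*z^2 - 67*z - 21)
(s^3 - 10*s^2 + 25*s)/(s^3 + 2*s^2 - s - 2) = s*(s^2 - 10*s + 25)/(s^3 + 2*s^2 - s - 2)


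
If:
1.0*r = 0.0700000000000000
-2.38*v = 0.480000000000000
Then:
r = 0.07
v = -0.20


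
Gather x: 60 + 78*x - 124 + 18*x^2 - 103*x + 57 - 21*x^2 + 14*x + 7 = -3*x^2 - 11*x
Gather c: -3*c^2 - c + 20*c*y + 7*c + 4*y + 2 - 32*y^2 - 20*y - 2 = -3*c^2 + c*(20*y + 6) - 32*y^2 - 16*y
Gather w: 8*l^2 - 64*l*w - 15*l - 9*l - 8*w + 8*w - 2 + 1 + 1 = 8*l^2 - 64*l*w - 24*l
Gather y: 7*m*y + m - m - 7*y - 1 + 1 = y*(7*m - 7)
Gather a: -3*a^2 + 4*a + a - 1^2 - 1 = -3*a^2 + 5*a - 2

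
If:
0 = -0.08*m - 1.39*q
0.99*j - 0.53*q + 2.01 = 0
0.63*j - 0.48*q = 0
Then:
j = -6.83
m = 155.71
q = -8.96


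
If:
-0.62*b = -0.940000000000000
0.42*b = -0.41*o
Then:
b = 1.52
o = -1.55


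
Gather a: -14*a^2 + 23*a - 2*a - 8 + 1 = -14*a^2 + 21*a - 7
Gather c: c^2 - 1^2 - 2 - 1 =c^2 - 4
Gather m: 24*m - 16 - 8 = 24*m - 24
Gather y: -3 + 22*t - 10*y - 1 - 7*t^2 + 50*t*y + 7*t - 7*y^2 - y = -7*t^2 + 29*t - 7*y^2 + y*(50*t - 11) - 4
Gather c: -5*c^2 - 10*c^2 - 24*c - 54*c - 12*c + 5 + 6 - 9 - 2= -15*c^2 - 90*c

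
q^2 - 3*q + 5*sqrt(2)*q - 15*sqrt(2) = (q - 3)*(q + 5*sqrt(2))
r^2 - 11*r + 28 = (r - 7)*(r - 4)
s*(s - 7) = s^2 - 7*s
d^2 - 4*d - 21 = (d - 7)*(d + 3)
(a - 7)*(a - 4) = a^2 - 11*a + 28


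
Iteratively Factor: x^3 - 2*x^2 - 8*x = (x - 4)*(x^2 + 2*x) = x*(x - 4)*(x + 2)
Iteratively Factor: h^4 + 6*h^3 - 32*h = (h + 4)*(h^3 + 2*h^2 - 8*h) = (h + 4)^2*(h^2 - 2*h) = h*(h + 4)^2*(h - 2)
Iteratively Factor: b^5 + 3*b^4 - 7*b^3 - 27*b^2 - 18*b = (b)*(b^4 + 3*b^3 - 7*b^2 - 27*b - 18) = b*(b + 3)*(b^3 - 7*b - 6) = b*(b + 1)*(b + 3)*(b^2 - b - 6) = b*(b - 3)*(b + 1)*(b + 3)*(b + 2)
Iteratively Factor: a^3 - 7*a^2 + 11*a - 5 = (a - 5)*(a^2 - 2*a + 1) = (a - 5)*(a - 1)*(a - 1)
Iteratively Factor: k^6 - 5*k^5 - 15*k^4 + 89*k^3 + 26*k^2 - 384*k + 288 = (k + 3)*(k^5 - 8*k^4 + 9*k^3 + 62*k^2 - 160*k + 96) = (k + 3)^2*(k^4 - 11*k^3 + 42*k^2 - 64*k + 32) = (k - 1)*(k + 3)^2*(k^3 - 10*k^2 + 32*k - 32) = (k - 2)*(k - 1)*(k + 3)^2*(k^2 - 8*k + 16) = (k - 4)*(k - 2)*(k - 1)*(k + 3)^2*(k - 4)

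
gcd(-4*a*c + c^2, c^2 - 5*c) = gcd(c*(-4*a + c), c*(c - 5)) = c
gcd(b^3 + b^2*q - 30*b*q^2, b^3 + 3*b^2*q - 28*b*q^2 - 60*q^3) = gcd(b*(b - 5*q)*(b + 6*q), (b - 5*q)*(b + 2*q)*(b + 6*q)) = -b^2 - b*q + 30*q^2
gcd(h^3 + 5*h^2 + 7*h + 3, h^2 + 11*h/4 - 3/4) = h + 3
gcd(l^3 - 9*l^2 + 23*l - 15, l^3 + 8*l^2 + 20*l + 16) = 1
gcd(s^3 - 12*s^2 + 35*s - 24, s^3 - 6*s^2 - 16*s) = s - 8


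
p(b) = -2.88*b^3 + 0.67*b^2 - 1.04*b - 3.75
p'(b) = -8.64*b^2 + 1.34*b - 1.04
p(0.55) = -4.60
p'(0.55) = -2.92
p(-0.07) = -3.67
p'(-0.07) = -1.18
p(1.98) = -25.54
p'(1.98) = -32.26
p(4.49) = -255.61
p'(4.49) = -169.21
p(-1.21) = 3.59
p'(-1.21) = -15.31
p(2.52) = -48.20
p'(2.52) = -52.53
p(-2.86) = 72.08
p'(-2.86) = -75.54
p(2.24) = -35.09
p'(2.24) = -41.39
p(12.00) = -4896.39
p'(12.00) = -1229.12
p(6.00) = -607.95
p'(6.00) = -304.04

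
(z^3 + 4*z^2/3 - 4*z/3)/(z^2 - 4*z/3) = (3*z^2 + 4*z - 4)/(3*z - 4)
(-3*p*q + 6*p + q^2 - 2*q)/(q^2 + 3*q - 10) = (-3*p + q)/(q + 5)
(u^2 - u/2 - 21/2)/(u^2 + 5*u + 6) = (u - 7/2)/(u + 2)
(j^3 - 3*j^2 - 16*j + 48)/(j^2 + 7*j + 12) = (j^2 - 7*j + 12)/(j + 3)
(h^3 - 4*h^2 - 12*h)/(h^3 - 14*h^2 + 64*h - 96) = h*(h + 2)/(h^2 - 8*h + 16)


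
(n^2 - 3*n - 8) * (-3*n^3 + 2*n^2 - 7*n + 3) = -3*n^5 + 11*n^4 + 11*n^3 + 8*n^2 + 47*n - 24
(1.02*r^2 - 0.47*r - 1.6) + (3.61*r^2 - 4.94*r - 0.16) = 4.63*r^2 - 5.41*r - 1.76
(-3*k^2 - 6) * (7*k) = -21*k^3 - 42*k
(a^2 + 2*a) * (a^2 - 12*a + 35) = a^4 - 10*a^3 + 11*a^2 + 70*a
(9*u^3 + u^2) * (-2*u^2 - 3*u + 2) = -18*u^5 - 29*u^4 + 15*u^3 + 2*u^2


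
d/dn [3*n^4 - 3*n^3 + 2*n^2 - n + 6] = 12*n^3 - 9*n^2 + 4*n - 1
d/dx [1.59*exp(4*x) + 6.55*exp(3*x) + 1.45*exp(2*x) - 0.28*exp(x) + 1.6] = (6.36*exp(3*x) + 19.65*exp(2*x) + 2.9*exp(x) - 0.28)*exp(x)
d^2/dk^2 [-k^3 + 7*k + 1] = -6*k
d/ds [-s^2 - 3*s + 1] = -2*s - 3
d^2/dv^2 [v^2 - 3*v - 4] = 2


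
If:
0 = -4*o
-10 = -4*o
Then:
No Solution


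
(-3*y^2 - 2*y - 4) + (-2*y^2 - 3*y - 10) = -5*y^2 - 5*y - 14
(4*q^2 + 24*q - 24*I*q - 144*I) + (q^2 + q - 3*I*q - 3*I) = 5*q^2 + 25*q - 27*I*q - 147*I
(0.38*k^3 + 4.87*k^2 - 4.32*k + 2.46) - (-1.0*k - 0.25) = 0.38*k^3 + 4.87*k^2 - 3.32*k + 2.71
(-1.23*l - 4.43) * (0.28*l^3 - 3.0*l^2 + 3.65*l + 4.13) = -0.3444*l^4 + 2.4496*l^3 + 8.8005*l^2 - 21.2494*l - 18.2959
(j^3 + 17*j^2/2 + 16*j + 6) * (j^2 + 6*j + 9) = j^5 + 29*j^4/2 + 76*j^3 + 357*j^2/2 + 180*j + 54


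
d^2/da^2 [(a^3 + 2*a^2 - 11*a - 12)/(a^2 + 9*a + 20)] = 64/(a^3 + 15*a^2 + 75*a + 125)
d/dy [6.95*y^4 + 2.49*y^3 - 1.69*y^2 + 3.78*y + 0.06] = 27.8*y^3 + 7.47*y^2 - 3.38*y + 3.78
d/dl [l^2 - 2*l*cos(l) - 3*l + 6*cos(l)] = 2*l*sin(l) + 2*l - 6*sin(l) - 2*cos(l) - 3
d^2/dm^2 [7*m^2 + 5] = 14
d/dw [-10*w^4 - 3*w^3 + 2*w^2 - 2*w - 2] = -40*w^3 - 9*w^2 + 4*w - 2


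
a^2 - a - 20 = (a - 5)*(a + 4)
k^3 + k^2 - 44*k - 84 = (k - 7)*(k + 2)*(k + 6)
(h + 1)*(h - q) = h^2 - h*q + h - q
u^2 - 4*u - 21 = (u - 7)*(u + 3)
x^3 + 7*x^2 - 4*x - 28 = (x - 2)*(x + 2)*(x + 7)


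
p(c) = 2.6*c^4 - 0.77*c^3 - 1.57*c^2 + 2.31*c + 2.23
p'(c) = 10.4*c^3 - 2.31*c^2 - 3.14*c + 2.31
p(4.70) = 1167.18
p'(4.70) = 1016.28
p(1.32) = 8.67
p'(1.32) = 18.06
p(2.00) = 36.01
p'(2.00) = 69.99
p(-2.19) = 57.54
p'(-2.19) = -111.13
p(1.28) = 7.98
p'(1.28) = 16.32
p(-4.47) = 1067.32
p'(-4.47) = -958.68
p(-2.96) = 201.20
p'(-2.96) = -278.35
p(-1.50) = 10.99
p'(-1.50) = -33.28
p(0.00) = 2.23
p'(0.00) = 2.31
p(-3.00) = 212.56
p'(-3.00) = -289.86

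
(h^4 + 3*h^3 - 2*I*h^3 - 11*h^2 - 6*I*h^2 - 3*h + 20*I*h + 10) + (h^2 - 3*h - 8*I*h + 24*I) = h^4 + 3*h^3 - 2*I*h^3 - 10*h^2 - 6*I*h^2 - 6*h + 12*I*h + 10 + 24*I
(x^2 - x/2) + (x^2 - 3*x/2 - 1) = 2*x^2 - 2*x - 1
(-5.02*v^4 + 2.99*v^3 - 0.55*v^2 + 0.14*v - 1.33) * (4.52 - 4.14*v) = 20.7828*v^5 - 35.069*v^4 + 15.7918*v^3 - 3.0656*v^2 + 6.139*v - 6.0116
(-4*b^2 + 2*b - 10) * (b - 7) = -4*b^3 + 30*b^2 - 24*b + 70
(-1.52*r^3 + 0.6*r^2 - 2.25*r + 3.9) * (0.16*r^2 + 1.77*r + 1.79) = -0.2432*r^5 - 2.5944*r^4 - 2.0188*r^3 - 2.2845*r^2 + 2.8755*r + 6.981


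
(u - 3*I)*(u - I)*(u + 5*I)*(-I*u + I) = -I*u^4 + u^3 + I*u^3 - u^2 - 17*I*u^2 - 15*u + 17*I*u + 15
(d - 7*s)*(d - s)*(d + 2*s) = d^3 - 6*d^2*s - 9*d*s^2 + 14*s^3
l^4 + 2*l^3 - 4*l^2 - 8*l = l*(l - 2)*(l + 2)^2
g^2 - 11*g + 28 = (g - 7)*(g - 4)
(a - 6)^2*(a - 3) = a^3 - 15*a^2 + 72*a - 108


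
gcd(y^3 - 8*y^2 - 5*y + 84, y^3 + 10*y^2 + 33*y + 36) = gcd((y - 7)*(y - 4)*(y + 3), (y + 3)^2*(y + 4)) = y + 3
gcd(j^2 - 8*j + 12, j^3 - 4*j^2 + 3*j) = 1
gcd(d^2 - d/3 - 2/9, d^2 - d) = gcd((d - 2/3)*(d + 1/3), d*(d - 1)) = 1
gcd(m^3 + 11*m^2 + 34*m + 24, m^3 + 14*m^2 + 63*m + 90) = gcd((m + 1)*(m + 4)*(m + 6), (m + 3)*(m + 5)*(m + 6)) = m + 6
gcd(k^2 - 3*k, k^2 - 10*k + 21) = k - 3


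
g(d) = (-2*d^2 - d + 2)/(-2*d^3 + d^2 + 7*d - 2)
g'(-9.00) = -0.01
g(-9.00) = -0.10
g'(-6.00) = -0.02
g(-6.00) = -0.15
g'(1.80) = -15.49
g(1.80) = -2.89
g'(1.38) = -1.80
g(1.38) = -0.74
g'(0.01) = -3.21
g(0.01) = -1.03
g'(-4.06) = -0.06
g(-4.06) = -0.22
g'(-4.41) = -0.05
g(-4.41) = -0.21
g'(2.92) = -0.77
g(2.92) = 0.79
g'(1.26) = -1.37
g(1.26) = -0.55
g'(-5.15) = -0.03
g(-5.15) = -0.18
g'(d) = (-4*d - 1)/(-2*d^3 + d^2 + 7*d - 2) + (-2*d^2 - d + 2)*(6*d^2 - 2*d - 7)/(-2*d^3 + d^2 + 7*d - 2)^2 = (-4*d^4 - 4*d^3 - d^2 + 4*d - 12)/(4*d^6 - 4*d^5 - 27*d^4 + 22*d^3 + 45*d^2 - 28*d + 4)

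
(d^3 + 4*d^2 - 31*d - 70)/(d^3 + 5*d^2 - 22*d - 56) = (d - 5)/(d - 4)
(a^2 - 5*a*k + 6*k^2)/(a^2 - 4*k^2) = (a - 3*k)/(a + 2*k)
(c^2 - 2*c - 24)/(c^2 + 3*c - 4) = (c - 6)/(c - 1)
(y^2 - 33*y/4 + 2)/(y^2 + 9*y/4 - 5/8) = 2*(y - 8)/(2*y + 5)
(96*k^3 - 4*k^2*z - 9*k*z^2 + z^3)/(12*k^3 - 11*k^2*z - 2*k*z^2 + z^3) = (-8*k + z)/(-k + z)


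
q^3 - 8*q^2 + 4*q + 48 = (q - 6)*(q - 4)*(q + 2)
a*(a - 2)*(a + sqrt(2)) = a^3 - 2*a^2 + sqrt(2)*a^2 - 2*sqrt(2)*a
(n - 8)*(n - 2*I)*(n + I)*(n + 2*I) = n^4 - 8*n^3 + I*n^3 + 4*n^2 - 8*I*n^2 - 32*n + 4*I*n - 32*I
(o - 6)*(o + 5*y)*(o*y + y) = o^3*y + 5*o^2*y^2 - 5*o^2*y - 25*o*y^2 - 6*o*y - 30*y^2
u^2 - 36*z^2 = (u - 6*z)*(u + 6*z)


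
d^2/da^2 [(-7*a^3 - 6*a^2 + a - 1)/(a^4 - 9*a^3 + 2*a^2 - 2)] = 2*(-7*a^9 - 18*a^8 + 210*a^7 - 682*a^6 + 216*a^5 + 54*a^4 + 896*a^3 - 204*a^2 - 18*a - 28)/(a^12 - 27*a^11 + 249*a^10 - 837*a^9 + 492*a^8 - 502*a^6 + 216*a^5 - 12*a^4 - 108*a^3 + 24*a^2 - 8)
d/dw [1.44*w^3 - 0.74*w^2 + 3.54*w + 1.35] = 4.32*w^2 - 1.48*w + 3.54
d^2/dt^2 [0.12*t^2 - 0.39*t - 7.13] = 0.240000000000000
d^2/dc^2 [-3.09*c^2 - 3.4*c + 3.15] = -6.18000000000000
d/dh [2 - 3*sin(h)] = -3*cos(h)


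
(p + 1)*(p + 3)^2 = p^3 + 7*p^2 + 15*p + 9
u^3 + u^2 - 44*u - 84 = (u - 7)*(u + 2)*(u + 6)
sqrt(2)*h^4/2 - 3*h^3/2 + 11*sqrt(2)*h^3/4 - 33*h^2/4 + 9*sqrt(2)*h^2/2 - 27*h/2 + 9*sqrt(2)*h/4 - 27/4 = (h + 3/2)*(h + 3)*(h - 3*sqrt(2)/2)*(sqrt(2)*h/2 + sqrt(2)/2)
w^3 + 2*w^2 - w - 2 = (w - 1)*(w + 1)*(w + 2)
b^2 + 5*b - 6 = (b - 1)*(b + 6)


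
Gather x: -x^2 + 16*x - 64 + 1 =-x^2 + 16*x - 63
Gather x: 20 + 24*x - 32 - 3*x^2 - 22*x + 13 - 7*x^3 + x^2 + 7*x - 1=-7*x^3 - 2*x^2 + 9*x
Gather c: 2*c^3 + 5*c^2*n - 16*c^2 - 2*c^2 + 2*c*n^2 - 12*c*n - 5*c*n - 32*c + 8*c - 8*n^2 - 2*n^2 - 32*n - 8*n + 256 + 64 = 2*c^3 + c^2*(5*n - 18) + c*(2*n^2 - 17*n - 24) - 10*n^2 - 40*n + 320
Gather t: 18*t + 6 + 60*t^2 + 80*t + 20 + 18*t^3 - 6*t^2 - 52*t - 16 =18*t^3 + 54*t^2 + 46*t + 10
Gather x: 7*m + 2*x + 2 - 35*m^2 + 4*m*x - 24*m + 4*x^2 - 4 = -35*m^2 - 17*m + 4*x^2 + x*(4*m + 2) - 2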